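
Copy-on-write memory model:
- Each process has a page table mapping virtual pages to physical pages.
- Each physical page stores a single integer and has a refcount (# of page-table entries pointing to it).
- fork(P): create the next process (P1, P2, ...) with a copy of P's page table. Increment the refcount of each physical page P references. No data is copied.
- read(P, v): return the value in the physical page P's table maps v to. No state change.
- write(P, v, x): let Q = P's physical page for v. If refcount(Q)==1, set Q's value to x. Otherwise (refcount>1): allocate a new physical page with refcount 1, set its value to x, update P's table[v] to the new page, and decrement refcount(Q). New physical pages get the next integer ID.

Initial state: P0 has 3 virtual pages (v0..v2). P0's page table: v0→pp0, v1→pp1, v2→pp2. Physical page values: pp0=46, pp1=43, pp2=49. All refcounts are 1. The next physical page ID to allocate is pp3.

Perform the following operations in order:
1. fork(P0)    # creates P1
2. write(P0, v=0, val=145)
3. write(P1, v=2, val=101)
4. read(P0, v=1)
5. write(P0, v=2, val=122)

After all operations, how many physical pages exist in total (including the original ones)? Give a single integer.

Answer: 5

Derivation:
Op 1: fork(P0) -> P1. 3 ppages; refcounts: pp0:2 pp1:2 pp2:2
Op 2: write(P0, v0, 145). refcount(pp0)=2>1 -> COPY to pp3. 4 ppages; refcounts: pp0:1 pp1:2 pp2:2 pp3:1
Op 3: write(P1, v2, 101). refcount(pp2)=2>1 -> COPY to pp4. 5 ppages; refcounts: pp0:1 pp1:2 pp2:1 pp3:1 pp4:1
Op 4: read(P0, v1) -> 43. No state change.
Op 5: write(P0, v2, 122). refcount(pp2)=1 -> write in place. 5 ppages; refcounts: pp0:1 pp1:2 pp2:1 pp3:1 pp4:1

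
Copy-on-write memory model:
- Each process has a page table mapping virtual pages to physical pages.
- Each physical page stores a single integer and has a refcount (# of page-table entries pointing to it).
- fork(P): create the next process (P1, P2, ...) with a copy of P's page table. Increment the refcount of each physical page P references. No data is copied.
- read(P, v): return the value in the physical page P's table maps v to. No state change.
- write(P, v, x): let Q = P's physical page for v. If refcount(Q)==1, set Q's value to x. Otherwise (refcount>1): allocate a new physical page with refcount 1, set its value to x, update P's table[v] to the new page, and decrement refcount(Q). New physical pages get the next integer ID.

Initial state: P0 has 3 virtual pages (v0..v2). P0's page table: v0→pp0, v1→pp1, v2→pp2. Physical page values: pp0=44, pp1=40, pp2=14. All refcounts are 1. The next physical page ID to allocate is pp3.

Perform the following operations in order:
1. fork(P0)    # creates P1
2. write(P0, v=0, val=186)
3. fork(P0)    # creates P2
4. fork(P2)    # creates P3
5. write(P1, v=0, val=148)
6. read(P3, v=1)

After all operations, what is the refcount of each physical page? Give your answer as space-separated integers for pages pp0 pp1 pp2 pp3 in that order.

Op 1: fork(P0) -> P1. 3 ppages; refcounts: pp0:2 pp1:2 pp2:2
Op 2: write(P0, v0, 186). refcount(pp0)=2>1 -> COPY to pp3. 4 ppages; refcounts: pp0:1 pp1:2 pp2:2 pp3:1
Op 3: fork(P0) -> P2. 4 ppages; refcounts: pp0:1 pp1:3 pp2:3 pp3:2
Op 4: fork(P2) -> P3. 4 ppages; refcounts: pp0:1 pp1:4 pp2:4 pp3:3
Op 5: write(P1, v0, 148). refcount(pp0)=1 -> write in place. 4 ppages; refcounts: pp0:1 pp1:4 pp2:4 pp3:3
Op 6: read(P3, v1) -> 40. No state change.

Answer: 1 4 4 3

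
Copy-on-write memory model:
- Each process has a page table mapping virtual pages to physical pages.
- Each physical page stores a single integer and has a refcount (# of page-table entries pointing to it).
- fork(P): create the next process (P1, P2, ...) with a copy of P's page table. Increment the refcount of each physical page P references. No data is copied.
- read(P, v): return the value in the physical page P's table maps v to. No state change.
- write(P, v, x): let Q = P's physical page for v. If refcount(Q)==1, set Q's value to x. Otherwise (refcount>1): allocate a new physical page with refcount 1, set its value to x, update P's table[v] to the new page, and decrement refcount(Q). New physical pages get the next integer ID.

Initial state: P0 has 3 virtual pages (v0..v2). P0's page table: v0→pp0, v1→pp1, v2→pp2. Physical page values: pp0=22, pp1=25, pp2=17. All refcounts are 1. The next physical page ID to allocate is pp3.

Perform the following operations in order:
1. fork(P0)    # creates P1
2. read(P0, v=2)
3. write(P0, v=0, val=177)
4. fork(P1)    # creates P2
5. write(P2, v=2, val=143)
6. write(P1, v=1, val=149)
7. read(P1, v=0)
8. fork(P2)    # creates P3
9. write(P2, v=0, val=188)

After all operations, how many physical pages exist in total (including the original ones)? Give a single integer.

Op 1: fork(P0) -> P1. 3 ppages; refcounts: pp0:2 pp1:2 pp2:2
Op 2: read(P0, v2) -> 17. No state change.
Op 3: write(P0, v0, 177). refcount(pp0)=2>1 -> COPY to pp3. 4 ppages; refcounts: pp0:1 pp1:2 pp2:2 pp3:1
Op 4: fork(P1) -> P2. 4 ppages; refcounts: pp0:2 pp1:3 pp2:3 pp3:1
Op 5: write(P2, v2, 143). refcount(pp2)=3>1 -> COPY to pp4. 5 ppages; refcounts: pp0:2 pp1:3 pp2:2 pp3:1 pp4:1
Op 6: write(P1, v1, 149). refcount(pp1)=3>1 -> COPY to pp5. 6 ppages; refcounts: pp0:2 pp1:2 pp2:2 pp3:1 pp4:1 pp5:1
Op 7: read(P1, v0) -> 22. No state change.
Op 8: fork(P2) -> P3. 6 ppages; refcounts: pp0:3 pp1:3 pp2:2 pp3:1 pp4:2 pp5:1
Op 9: write(P2, v0, 188). refcount(pp0)=3>1 -> COPY to pp6. 7 ppages; refcounts: pp0:2 pp1:3 pp2:2 pp3:1 pp4:2 pp5:1 pp6:1

Answer: 7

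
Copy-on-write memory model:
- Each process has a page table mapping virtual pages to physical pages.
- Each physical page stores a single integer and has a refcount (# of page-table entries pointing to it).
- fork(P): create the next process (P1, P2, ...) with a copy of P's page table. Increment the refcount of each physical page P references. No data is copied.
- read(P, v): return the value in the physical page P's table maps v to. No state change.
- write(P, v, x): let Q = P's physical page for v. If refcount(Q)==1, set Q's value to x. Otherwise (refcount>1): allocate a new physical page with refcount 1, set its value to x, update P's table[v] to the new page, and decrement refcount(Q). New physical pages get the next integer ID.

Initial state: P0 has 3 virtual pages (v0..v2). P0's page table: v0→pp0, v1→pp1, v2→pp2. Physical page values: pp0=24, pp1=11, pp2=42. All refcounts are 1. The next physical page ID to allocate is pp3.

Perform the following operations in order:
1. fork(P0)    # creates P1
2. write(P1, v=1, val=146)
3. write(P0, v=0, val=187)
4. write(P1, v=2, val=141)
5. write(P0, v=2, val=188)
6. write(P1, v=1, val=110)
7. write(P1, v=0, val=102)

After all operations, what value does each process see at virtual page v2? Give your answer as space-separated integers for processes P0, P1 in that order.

Answer: 188 141

Derivation:
Op 1: fork(P0) -> P1. 3 ppages; refcounts: pp0:2 pp1:2 pp2:2
Op 2: write(P1, v1, 146). refcount(pp1)=2>1 -> COPY to pp3. 4 ppages; refcounts: pp0:2 pp1:1 pp2:2 pp3:1
Op 3: write(P0, v0, 187). refcount(pp0)=2>1 -> COPY to pp4. 5 ppages; refcounts: pp0:1 pp1:1 pp2:2 pp3:1 pp4:1
Op 4: write(P1, v2, 141). refcount(pp2)=2>1 -> COPY to pp5. 6 ppages; refcounts: pp0:1 pp1:1 pp2:1 pp3:1 pp4:1 pp5:1
Op 5: write(P0, v2, 188). refcount(pp2)=1 -> write in place. 6 ppages; refcounts: pp0:1 pp1:1 pp2:1 pp3:1 pp4:1 pp5:1
Op 6: write(P1, v1, 110). refcount(pp3)=1 -> write in place. 6 ppages; refcounts: pp0:1 pp1:1 pp2:1 pp3:1 pp4:1 pp5:1
Op 7: write(P1, v0, 102). refcount(pp0)=1 -> write in place. 6 ppages; refcounts: pp0:1 pp1:1 pp2:1 pp3:1 pp4:1 pp5:1
P0: v2 -> pp2 = 188
P1: v2 -> pp5 = 141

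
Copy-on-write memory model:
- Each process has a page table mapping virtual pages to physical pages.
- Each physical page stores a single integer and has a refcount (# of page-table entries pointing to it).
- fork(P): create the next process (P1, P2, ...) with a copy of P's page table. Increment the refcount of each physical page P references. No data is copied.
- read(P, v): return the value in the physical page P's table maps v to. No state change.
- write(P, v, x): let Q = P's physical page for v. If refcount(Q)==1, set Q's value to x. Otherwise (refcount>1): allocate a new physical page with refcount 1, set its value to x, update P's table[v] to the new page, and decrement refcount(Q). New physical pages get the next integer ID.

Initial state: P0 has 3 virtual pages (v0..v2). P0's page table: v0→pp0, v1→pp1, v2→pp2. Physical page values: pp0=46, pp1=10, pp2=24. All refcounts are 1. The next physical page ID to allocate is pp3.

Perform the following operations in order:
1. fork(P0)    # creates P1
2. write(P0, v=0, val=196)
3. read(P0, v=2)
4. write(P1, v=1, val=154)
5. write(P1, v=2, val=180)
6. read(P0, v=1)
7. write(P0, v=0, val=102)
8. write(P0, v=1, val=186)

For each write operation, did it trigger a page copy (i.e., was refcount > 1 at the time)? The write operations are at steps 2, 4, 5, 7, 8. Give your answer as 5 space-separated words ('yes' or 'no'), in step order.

Op 1: fork(P0) -> P1. 3 ppages; refcounts: pp0:2 pp1:2 pp2:2
Op 2: write(P0, v0, 196). refcount(pp0)=2>1 -> COPY to pp3. 4 ppages; refcounts: pp0:1 pp1:2 pp2:2 pp3:1
Op 3: read(P0, v2) -> 24. No state change.
Op 4: write(P1, v1, 154). refcount(pp1)=2>1 -> COPY to pp4. 5 ppages; refcounts: pp0:1 pp1:1 pp2:2 pp3:1 pp4:1
Op 5: write(P1, v2, 180). refcount(pp2)=2>1 -> COPY to pp5. 6 ppages; refcounts: pp0:1 pp1:1 pp2:1 pp3:1 pp4:1 pp5:1
Op 6: read(P0, v1) -> 10. No state change.
Op 7: write(P0, v0, 102). refcount(pp3)=1 -> write in place. 6 ppages; refcounts: pp0:1 pp1:1 pp2:1 pp3:1 pp4:1 pp5:1
Op 8: write(P0, v1, 186). refcount(pp1)=1 -> write in place. 6 ppages; refcounts: pp0:1 pp1:1 pp2:1 pp3:1 pp4:1 pp5:1

yes yes yes no no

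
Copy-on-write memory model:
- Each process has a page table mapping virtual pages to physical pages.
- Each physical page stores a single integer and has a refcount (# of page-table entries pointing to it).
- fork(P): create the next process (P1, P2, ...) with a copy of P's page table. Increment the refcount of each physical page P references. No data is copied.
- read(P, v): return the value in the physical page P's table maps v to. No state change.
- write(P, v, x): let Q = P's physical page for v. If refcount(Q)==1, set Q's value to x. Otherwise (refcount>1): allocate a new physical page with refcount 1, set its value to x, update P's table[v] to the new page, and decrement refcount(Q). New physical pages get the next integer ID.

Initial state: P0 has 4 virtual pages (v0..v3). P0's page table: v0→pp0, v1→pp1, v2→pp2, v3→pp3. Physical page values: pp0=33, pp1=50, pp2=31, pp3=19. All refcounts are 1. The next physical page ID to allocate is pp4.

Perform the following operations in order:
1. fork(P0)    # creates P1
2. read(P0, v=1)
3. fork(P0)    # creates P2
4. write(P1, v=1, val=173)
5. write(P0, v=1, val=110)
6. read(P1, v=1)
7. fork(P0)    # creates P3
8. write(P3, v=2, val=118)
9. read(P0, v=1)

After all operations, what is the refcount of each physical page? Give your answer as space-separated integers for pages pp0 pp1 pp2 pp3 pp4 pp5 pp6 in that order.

Answer: 4 1 3 4 1 2 1

Derivation:
Op 1: fork(P0) -> P1. 4 ppages; refcounts: pp0:2 pp1:2 pp2:2 pp3:2
Op 2: read(P0, v1) -> 50. No state change.
Op 3: fork(P0) -> P2. 4 ppages; refcounts: pp0:3 pp1:3 pp2:3 pp3:3
Op 4: write(P1, v1, 173). refcount(pp1)=3>1 -> COPY to pp4. 5 ppages; refcounts: pp0:3 pp1:2 pp2:3 pp3:3 pp4:1
Op 5: write(P0, v1, 110). refcount(pp1)=2>1 -> COPY to pp5. 6 ppages; refcounts: pp0:3 pp1:1 pp2:3 pp3:3 pp4:1 pp5:1
Op 6: read(P1, v1) -> 173. No state change.
Op 7: fork(P0) -> P3. 6 ppages; refcounts: pp0:4 pp1:1 pp2:4 pp3:4 pp4:1 pp5:2
Op 8: write(P3, v2, 118). refcount(pp2)=4>1 -> COPY to pp6. 7 ppages; refcounts: pp0:4 pp1:1 pp2:3 pp3:4 pp4:1 pp5:2 pp6:1
Op 9: read(P0, v1) -> 110. No state change.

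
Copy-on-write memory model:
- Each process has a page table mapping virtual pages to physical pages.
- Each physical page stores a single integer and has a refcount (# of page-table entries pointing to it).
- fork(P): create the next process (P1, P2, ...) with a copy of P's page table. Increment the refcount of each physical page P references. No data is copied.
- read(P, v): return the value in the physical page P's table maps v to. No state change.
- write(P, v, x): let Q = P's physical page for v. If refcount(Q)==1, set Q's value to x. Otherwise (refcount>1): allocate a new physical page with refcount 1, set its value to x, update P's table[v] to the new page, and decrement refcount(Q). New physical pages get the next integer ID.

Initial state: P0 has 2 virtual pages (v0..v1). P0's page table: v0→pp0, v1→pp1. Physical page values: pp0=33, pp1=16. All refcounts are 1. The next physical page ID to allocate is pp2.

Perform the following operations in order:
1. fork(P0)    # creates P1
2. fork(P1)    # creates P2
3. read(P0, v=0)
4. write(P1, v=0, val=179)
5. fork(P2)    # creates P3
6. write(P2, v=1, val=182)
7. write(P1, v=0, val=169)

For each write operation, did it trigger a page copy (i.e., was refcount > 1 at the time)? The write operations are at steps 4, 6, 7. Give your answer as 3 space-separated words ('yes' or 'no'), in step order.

Op 1: fork(P0) -> P1. 2 ppages; refcounts: pp0:2 pp1:2
Op 2: fork(P1) -> P2. 2 ppages; refcounts: pp0:3 pp1:3
Op 3: read(P0, v0) -> 33. No state change.
Op 4: write(P1, v0, 179). refcount(pp0)=3>1 -> COPY to pp2. 3 ppages; refcounts: pp0:2 pp1:3 pp2:1
Op 5: fork(P2) -> P3. 3 ppages; refcounts: pp0:3 pp1:4 pp2:1
Op 6: write(P2, v1, 182). refcount(pp1)=4>1 -> COPY to pp3. 4 ppages; refcounts: pp0:3 pp1:3 pp2:1 pp3:1
Op 7: write(P1, v0, 169). refcount(pp2)=1 -> write in place. 4 ppages; refcounts: pp0:3 pp1:3 pp2:1 pp3:1

yes yes no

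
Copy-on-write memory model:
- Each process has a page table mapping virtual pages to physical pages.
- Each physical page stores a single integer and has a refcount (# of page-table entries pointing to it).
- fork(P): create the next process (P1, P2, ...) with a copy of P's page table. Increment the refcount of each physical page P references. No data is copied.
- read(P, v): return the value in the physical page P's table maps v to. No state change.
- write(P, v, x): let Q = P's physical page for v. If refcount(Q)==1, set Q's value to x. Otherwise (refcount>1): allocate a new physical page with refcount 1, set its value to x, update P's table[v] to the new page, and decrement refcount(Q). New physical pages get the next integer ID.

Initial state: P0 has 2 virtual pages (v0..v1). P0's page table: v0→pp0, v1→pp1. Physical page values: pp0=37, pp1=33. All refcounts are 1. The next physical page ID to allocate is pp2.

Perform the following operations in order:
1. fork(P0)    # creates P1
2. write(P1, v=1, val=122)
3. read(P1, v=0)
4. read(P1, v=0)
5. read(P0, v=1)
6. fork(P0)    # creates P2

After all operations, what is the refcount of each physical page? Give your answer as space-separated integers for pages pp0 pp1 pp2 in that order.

Answer: 3 2 1

Derivation:
Op 1: fork(P0) -> P1. 2 ppages; refcounts: pp0:2 pp1:2
Op 2: write(P1, v1, 122). refcount(pp1)=2>1 -> COPY to pp2. 3 ppages; refcounts: pp0:2 pp1:1 pp2:1
Op 3: read(P1, v0) -> 37. No state change.
Op 4: read(P1, v0) -> 37. No state change.
Op 5: read(P0, v1) -> 33. No state change.
Op 6: fork(P0) -> P2. 3 ppages; refcounts: pp0:3 pp1:2 pp2:1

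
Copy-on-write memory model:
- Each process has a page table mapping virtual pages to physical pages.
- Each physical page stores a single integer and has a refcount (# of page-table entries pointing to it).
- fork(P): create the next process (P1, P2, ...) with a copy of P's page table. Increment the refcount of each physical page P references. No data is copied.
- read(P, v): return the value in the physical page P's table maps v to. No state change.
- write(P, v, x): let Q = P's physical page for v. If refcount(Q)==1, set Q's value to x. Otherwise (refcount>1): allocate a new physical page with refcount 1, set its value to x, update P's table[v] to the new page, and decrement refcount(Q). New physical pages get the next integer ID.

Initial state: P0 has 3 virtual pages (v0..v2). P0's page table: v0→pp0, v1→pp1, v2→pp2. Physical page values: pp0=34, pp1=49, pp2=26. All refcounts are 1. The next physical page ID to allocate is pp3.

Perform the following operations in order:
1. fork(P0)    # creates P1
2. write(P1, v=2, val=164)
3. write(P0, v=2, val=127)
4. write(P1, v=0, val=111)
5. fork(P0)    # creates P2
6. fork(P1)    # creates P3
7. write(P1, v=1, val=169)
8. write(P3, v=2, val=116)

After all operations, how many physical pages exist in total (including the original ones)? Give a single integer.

Op 1: fork(P0) -> P1. 3 ppages; refcounts: pp0:2 pp1:2 pp2:2
Op 2: write(P1, v2, 164). refcount(pp2)=2>1 -> COPY to pp3. 4 ppages; refcounts: pp0:2 pp1:2 pp2:1 pp3:1
Op 3: write(P0, v2, 127). refcount(pp2)=1 -> write in place. 4 ppages; refcounts: pp0:2 pp1:2 pp2:1 pp3:1
Op 4: write(P1, v0, 111). refcount(pp0)=2>1 -> COPY to pp4. 5 ppages; refcounts: pp0:1 pp1:2 pp2:1 pp3:1 pp4:1
Op 5: fork(P0) -> P2. 5 ppages; refcounts: pp0:2 pp1:3 pp2:2 pp3:1 pp4:1
Op 6: fork(P1) -> P3. 5 ppages; refcounts: pp0:2 pp1:4 pp2:2 pp3:2 pp4:2
Op 7: write(P1, v1, 169). refcount(pp1)=4>1 -> COPY to pp5. 6 ppages; refcounts: pp0:2 pp1:3 pp2:2 pp3:2 pp4:2 pp5:1
Op 8: write(P3, v2, 116). refcount(pp3)=2>1 -> COPY to pp6. 7 ppages; refcounts: pp0:2 pp1:3 pp2:2 pp3:1 pp4:2 pp5:1 pp6:1

Answer: 7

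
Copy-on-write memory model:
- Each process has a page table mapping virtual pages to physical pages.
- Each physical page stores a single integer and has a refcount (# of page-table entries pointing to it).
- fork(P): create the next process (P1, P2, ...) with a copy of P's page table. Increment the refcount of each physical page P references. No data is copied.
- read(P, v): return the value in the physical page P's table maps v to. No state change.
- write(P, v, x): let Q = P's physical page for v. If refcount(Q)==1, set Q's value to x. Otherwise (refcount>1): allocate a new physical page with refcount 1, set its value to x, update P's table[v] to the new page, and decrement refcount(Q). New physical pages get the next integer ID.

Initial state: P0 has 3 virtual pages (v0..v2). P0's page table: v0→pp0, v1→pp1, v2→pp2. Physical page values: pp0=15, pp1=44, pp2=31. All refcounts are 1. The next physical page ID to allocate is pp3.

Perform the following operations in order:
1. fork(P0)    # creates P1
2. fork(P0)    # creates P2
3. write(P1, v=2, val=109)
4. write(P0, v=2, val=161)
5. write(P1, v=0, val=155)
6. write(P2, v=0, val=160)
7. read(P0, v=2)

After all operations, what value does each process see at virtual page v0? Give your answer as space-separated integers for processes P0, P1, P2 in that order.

Op 1: fork(P0) -> P1. 3 ppages; refcounts: pp0:2 pp1:2 pp2:2
Op 2: fork(P0) -> P2. 3 ppages; refcounts: pp0:3 pp1:3 pp2:3
Op 3: write(P1, v2, 109). refcount(pp2)=3>1 -> COPY to pp3. 4 ppages; refcounts: pp0:3 pp1:3 pp2:2 pp3:1
Op 4: write(P0, v2, 161). refcount(pp2)=2>1 -> COPY to pp4. 5 ppages; refcounts: pp0:3 pp1:3 pp2:1 pp3:1 pp4:1
Op 5: write(P1, v0, 155). refcount(pp0)=3>1 -> COPY to pp5. 6 ppages; refcounts: pp0:2 pp1:3 pp2:1 pp3:1 pp4:1 pp5:1
Op 6: write(P2, v0, 160). refcount(pp0)=2>1 -> COPY to pp6. 7 ppages; refcounts: pp0:1 pp1:3 pp2:1 pp3:1 pp4:1 pp5:1 pp6:1
Op 7: read(P0, v2) -> 161. No state change.
P0: v0 -> pp0 = 15
P1: v0 -> pp5 = 155
P2: v0 -> pp6 = 160

Answer: 15 155 160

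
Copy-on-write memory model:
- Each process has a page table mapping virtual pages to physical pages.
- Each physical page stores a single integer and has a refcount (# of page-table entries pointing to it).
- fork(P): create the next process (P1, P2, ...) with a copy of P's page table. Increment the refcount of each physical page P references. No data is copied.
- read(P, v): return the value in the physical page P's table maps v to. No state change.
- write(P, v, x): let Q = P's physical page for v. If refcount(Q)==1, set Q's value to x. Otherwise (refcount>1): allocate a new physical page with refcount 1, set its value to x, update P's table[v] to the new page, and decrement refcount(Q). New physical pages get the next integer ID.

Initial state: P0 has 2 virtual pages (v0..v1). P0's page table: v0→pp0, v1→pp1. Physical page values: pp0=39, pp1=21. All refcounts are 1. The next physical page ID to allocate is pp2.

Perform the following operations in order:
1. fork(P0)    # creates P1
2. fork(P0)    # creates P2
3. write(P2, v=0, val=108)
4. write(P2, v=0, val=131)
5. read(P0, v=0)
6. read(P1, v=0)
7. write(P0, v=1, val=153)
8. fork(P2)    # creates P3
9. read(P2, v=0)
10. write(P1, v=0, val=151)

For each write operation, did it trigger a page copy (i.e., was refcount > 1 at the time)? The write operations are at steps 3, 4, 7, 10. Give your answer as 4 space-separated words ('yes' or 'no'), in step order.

Op 1: fork(P0) -> P1. 2 ppages; refcounts: pp0:2 pp1:2
Op 2: fork(P0) -> P2. 2 ppages; refcounts: pp0:3 pp1:3
Op 3: write(P2, v0, 108). refcount(pp0)=3>1 -> COPY to pp2. 3 ppages; refcounts: pp0:2 pp1:3 pp2:1
Op 4: write(P2, v0, 131). refcount(pp2)=1 -> write in place. 3 ppages; refcounts: pp0:2 pp1:3 pp2:1
Op 5: read(P0, v0) -> 39. No state change.
Op 6: read(P1, v0) -> 39. No state change.
Op 7: write(P0, v1, 153). refcount(pp1)=3>1 -> COPY to pp3. 4 ppages; refcounts: pp0:2 pp1:2 pp2:1 pp3:1
Op 8: fork(P2) -> P3. 4 ppages; refcounts: pp0:2 pp1:3 pp2:2 pp3:1
Op 9: read(P2, v0) -> 131. No state change.
Op 10: write(P1, v0, 151). refcount(pp0)=2>1 -> COPY to pp4. 5 ppages; refcounts: pp0:1 pp1:3 pp2:2 pp3:1 pp4:1

yes no yes yes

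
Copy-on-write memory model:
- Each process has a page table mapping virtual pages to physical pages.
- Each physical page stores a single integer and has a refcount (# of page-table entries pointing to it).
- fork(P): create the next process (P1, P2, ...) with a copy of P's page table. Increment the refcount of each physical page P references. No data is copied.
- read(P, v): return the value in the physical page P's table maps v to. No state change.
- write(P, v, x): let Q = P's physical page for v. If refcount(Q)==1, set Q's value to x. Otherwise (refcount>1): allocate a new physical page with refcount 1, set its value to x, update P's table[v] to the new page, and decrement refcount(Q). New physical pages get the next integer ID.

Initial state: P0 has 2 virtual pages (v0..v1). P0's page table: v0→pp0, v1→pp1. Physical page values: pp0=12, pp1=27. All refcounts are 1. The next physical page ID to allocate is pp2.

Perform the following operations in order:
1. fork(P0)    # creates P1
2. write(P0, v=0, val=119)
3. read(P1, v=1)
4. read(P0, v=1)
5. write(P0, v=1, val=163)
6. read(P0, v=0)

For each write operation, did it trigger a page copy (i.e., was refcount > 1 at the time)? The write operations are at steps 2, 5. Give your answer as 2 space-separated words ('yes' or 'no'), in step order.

Op 1: fork(P0) -> P1. 2 ppages; refcounts: pp0:2 pp1:2
Op 2: write(P0, v0, 119). refcount(pp0)=2>1 -> COPY to pp2. 3 ppages; refcounts: pp0:1 pp1:2 pp2:1
Op 3: read(P1, v1) -> 27. No state change.
Op 4: read(P0, v1) -> 27. No state change.
Op 5: write(P0, v1, 163). refcount(pp1)=2>1 -> COPY to pp3. 4 ppages; refcounts: pp0:1 pp1:1 pp2:1 pp3:1
Op 6: read(P0, v0) -> 119. No state change.

yes yes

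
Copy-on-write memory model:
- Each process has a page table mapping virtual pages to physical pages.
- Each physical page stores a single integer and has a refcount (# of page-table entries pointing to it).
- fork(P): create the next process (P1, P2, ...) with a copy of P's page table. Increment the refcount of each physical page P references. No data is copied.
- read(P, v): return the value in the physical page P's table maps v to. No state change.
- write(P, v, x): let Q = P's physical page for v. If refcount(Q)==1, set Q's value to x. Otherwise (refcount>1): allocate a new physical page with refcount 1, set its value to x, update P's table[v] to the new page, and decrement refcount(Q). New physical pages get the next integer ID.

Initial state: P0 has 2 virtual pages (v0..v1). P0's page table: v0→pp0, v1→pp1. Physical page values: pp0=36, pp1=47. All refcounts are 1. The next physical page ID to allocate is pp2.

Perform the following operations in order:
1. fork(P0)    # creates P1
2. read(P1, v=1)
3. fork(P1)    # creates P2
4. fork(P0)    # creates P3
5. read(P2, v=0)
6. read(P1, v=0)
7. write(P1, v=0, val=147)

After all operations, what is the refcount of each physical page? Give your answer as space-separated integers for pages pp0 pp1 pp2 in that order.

Answer: 3 4 1

Derivation:
Op 1: fork(P0) -> P1. 2 ppages; refcounts: pp0:2 pp1:2
Op 2: read(P1, v1) -> 47. No state change.
Op 3: fork(P1) -> P2. 2 ppages; refcounts: pp0:3 pp1:3
Op 4: fork(P0) -> P3. 2 ppages; refcounts: pp0:4 pp1:4
Op 5: read(P2, v0) -> 36. No state change.
Op 6: read(P1, v0) -> 36. No state change.
Op 7: write(P1, v0, 147). refcount(pp0)=4>1 -> COPY to pp2. 3 ppages; refcounts: pp0:3 pp1:4 pp2:1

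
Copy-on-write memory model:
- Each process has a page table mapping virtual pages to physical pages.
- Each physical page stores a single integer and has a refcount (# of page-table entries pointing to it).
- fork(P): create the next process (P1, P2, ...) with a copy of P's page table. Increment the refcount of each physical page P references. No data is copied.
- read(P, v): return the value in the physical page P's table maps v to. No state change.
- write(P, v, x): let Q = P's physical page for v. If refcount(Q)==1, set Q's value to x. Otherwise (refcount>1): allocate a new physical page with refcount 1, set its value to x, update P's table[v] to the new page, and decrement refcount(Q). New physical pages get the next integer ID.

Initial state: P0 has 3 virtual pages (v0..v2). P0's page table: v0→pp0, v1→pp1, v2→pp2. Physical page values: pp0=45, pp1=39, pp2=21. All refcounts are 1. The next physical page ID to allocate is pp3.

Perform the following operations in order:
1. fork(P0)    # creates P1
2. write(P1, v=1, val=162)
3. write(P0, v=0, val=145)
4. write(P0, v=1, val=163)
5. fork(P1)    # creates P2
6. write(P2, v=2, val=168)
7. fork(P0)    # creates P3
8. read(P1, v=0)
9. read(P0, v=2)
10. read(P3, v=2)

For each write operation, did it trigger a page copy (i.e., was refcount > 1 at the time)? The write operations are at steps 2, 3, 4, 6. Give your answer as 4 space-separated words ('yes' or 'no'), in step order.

Op 1: fork(P0) -> P1. 3 ppages; refcounts: pp0:2 pp1:2 pp2:2
Op 2: write(P1, v1, 162). refcount(pp1)=2>1 -> COPY to pp3. 4 ppages; refcounts: pp0:2 pp1:1 pp2:2 pp3:1
Op 3: write(P0, v0, 145). refcount(pp0)=2>1 -> COPY to pp4. 5 ppages; refcounts: pp0:1 pp1:1 pp2:2 pp3:1 pp4:1
Op 4: write(P0, v1, 163). refcount(pp1)=1 -> write in place. 5 ppages; refcounts: pp0:1 pp1:1 pp2:2 pp3:1 pp4:1
Op 5: fork(P1) -> P2. 5 ppages; refcounts: pp0:2 pp1:1 pp2:3 pp3:2 pp4:1
Op 6: write(P2, v2, 168). refcount(pp2)=3>1 -> COPY to pp5. 6 ppages; refcounts: pp0:2 pp1:1 pp2:2 pp3:2 pp4:1 pp5:1
Op 7: fork(P0) -> P3. 6 ppages; refcounts: pp0:2 pp1:2 pp2:3 pp3:2 pp4:2 pp5:1
Op 8: read(P1, v0) -> 45. No state change.
Op 9: read(P0, v2) -> 21. No state change.
Op 10: read(P3, v2) -> 21. No state change.

yes yes no yes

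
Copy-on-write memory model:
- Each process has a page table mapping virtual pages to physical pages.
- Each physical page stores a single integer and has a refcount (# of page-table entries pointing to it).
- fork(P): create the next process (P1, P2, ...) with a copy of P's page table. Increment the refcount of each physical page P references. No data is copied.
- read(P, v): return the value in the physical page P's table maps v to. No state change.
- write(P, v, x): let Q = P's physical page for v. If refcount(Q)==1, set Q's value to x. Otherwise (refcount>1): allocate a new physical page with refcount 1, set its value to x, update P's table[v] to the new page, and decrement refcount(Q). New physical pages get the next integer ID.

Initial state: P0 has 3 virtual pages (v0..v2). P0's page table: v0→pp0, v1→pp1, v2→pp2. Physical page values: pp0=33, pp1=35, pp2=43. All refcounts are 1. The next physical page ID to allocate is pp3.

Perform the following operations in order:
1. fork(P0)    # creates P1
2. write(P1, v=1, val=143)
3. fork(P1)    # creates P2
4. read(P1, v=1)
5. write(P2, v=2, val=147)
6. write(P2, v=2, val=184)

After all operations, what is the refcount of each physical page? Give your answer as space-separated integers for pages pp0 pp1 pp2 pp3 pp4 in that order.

Op 1: fork(P0) -> P1. 3 ppages; refcounts: pp0:2 pp1:2 pp2:2
Op 2: write(P1, v1, 143). refcount(pp1)=2>1 -> COPY to pp3. 4 ppages; refcounts: pp0:2 pp1:1 pp2:2 pp3:1
Op 3: fork(P1) -> P2. 4 ppages; refcounts: pp0:3 pp1:1 pp2:3 pp3:2
Op 4: read(P1, v1) -> 143. No state change.
Op 5: write(P2, v2, 147). refcount(pp2)=3>1 -> COPY to pp4. 5 ppages; refcounts: pp0:3 pp1:1 pp2:2 pp3:2 pp4:1
Op 6: write(P2, v2, 184). refcount(pp4)=1 -> write in place. 5 ppages; refcounts: pp0:3 pp1:1 pp2:2 pp3:2 pp4:1

Answer: 3 1 2 2 1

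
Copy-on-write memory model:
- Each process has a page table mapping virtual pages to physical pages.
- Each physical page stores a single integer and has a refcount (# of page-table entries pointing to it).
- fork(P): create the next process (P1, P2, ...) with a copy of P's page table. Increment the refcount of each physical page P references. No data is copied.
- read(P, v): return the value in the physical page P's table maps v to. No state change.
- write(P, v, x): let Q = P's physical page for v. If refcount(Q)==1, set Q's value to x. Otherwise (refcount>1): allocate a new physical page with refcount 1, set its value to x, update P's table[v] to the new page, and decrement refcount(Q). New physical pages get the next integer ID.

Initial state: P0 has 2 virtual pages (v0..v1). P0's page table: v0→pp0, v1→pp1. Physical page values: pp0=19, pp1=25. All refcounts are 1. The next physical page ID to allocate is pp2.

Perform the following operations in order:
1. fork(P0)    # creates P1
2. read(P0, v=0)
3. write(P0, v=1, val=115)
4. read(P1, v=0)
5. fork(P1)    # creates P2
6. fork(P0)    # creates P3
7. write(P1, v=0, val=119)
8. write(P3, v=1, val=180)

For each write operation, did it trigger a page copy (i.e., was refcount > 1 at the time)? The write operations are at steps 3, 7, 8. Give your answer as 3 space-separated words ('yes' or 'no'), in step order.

Op 1: fork(P0) -> P1. 2 ppages; refcounts: pp0:2 pp1:2
Op 2: read(P0, v0) -> 19. No state change.
Op 3: write(P0, v1, 115). refcount(pp1)=2>1 -> COPY to pp2. 3 ppages; refcounts: pp0:2 pp1:1 pp2:1
Op 4: read(P1, v0) -> 19. No state change.
Op 5: fork(P1) -> P2. 3 ppages; refcounts: pp0:3 pp1:2 pp2:1
Op 6: fork(P0) -> P3. 3 ppages; refcounts: pp0:4 pp1:2 pp2:2
Op 7: write(P1, v0, 119). refcount(pp0)=4>1 -> COPY to pp3. 4 ppages; refcounts: pp0:3 pp1:2 pp2:2 pp3:1
Op 8: write(P3, v1, 180). refcount(pp2)=2>1 -> COPY to pp4. 5 ppages; refcounts: pp0:3 pp1:2 pp2:1 pp3:1 pp4:1

yes yes yes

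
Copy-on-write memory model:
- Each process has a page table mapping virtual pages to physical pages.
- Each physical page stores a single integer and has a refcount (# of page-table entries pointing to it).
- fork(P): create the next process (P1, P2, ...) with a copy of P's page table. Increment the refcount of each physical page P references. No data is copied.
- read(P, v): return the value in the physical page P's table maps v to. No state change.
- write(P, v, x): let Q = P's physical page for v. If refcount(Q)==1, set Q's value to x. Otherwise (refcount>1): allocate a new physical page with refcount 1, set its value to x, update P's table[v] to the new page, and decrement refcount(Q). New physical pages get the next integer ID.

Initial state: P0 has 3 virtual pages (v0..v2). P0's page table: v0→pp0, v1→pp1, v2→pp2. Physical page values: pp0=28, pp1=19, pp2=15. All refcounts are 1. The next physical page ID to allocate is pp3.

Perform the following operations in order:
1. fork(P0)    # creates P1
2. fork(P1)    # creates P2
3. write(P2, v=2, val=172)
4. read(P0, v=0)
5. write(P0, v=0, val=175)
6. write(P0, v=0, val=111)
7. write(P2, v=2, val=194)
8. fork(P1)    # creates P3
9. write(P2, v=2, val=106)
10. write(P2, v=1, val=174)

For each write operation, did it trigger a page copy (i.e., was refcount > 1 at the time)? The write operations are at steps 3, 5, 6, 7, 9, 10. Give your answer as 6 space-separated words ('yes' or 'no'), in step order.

Op 1: fork(P0) -> P1. 3 ppages; refcounts: pp0:2 pp1:2 pp2:2
Op 2: fork(P1) -> P2. 3 ppages; refcounts: pp0:3 pp1:3 pp2:3
Op 3: write(P2, v2, 172). refcount(pp2)=3>1 -> COPY to pp3. 4 ppages; refcounts: pp0:3 pp1:3 pp2:2 pp3:1
Op 4: read(P0, v0) -> 28. No state change.
Op 5: write(P0, v0, 175). refcount(pp0)=3>1 -> COPY to pp4. 5 ppages; refcounts: pp0:2 pp1:3 pp2:2 pp3:1 pp4:1
Op 6: write(P0, v0, 111). refcount(pp4)=1 -> write in place. 5 ppages; refcounts: pp0:2 pp1:3 pp2:2 pp3:1 pp4:1
Op 7: write(P2, v2, 194). refcount(pp3)=1 -> write in place. 5 ppages; refcounts: pp0:2 pp1:3 pp2:2 pp3:1 pp4:1
Op 8: fork(P1) -> P3. 5 ppages; refcounts: pp0:3 pp1:4 pp2:3 pp3:1 pp4:1
Op 9: write(P2, v2, 106). refcount(pp3)=1 -> write in place. 5 ppages; refcounts: pp0:3 pp1:4 pp2:3 pp3:1 pp4:1
Op 10: write(P2, v1, 174). refcount(pp1)=4>1 -> COPY to pp5. 6 ppages; refcounts: pp0:3 pp1:3 pp2:3 pp3:1 pp4:1 pp5:1

yes yes no no no yes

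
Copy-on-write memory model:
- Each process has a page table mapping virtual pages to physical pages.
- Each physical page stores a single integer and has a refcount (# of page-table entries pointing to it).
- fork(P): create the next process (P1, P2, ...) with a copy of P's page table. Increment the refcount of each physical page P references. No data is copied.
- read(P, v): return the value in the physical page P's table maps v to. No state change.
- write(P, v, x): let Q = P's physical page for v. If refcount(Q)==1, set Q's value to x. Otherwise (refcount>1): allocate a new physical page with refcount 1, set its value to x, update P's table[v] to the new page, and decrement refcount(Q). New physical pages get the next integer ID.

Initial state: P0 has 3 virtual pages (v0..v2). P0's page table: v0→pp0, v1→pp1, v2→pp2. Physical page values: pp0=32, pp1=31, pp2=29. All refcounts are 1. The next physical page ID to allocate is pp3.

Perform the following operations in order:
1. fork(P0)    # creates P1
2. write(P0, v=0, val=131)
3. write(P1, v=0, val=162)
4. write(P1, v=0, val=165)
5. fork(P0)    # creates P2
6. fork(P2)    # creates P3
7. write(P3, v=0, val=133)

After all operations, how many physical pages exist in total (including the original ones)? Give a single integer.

Op 1: fork(P0) -> P1. 3 ppages; refcounts: pp0:2 pp1:2 pp2:2
Op 2: write(P0, v0, 131). refcount(pp0)=2>1 -> COPY to pp3. 4 ppages; refcounts: pp0:1 pp1:2 pp2:2 pp3:1
Op 3: write(P1, v0, 162). refcount(pp0)=1 -> write in place. 4 ppages; refcounts: pp0:1 pp1:2 pp2:2 pp3:1
Op 4: write(P1, v0, 165). refcount(pp0)=1 -> write in place. 4 ppages; refcounts: pp0:1 pp1:2 pp2:2 pp3:1
Op 5: fork(P0) -> P2. 4 ppages; refcounts: pp0:1 pp1:3 pp2:3 pp3:2
Op 6: fork(P2) -> P3. 4 ppages; refcounts: pp0:1 pp1:4 pp2:4 pp3:3
Op 7: write(P3, v0, 133). refcount(pp3)=3>1 -> COPY to pp4. 5 ppages; refcounts: pp0:1 pp1:4 pp2:4 pp3:2 pp4:1

Answer: 5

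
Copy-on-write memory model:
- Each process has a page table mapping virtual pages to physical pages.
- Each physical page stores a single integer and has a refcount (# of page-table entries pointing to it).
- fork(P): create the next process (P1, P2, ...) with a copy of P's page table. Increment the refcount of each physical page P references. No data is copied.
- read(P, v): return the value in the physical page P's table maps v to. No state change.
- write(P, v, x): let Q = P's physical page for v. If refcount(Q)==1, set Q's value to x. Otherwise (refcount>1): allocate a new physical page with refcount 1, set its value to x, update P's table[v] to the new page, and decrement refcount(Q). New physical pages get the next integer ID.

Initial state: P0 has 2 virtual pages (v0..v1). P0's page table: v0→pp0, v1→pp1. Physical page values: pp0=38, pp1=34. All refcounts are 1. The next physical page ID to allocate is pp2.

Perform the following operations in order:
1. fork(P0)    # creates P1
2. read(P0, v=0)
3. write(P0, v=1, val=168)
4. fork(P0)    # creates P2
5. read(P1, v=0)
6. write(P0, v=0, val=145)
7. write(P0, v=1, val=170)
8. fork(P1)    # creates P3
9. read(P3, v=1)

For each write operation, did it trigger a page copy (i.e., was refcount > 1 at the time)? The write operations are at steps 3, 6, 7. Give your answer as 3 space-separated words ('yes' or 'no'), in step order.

Op 1: fork(P0) -> P1. 2 ppages; refcounts: pp0:2 pp1:2
Op 2: read(P0, v0) -> 38. No state change.
Op 3: write(P0, v1, 168). refcount(pp1)=2>1 -> COPY to pp2. 3 ppages; refcounts: pp0:2 pp1:1 pp2:1
Op 4: fork(P0) -> P2. 3 ppages; refcounts: pp0:3 pp1:1 pp2:2
Op 5: read(P1, v0) -> 38. No state change.
Op 6: write(P0, v0, 145). refcount(pp0)=3>1 -> COPY to pp3. 4 ppages; refcounts: pp0:2 pp1:1 pp2:2 pp3:1
Op 7: write(P0, v1, 170). refcount(pp2)=2>1 -> COPY to pp4. 5 ppages; refcounts: pp0:2 pp1:1 pp2:1 pp3:1 pp4:1
Op 8: fork(P1) -> P3. 5 ppages; refcounts: pp0:3 pp1:2 pp2:1 pp3:1 pp4:1
Op 9: read(P3, v1) -> 34. No state change.

yes yes yes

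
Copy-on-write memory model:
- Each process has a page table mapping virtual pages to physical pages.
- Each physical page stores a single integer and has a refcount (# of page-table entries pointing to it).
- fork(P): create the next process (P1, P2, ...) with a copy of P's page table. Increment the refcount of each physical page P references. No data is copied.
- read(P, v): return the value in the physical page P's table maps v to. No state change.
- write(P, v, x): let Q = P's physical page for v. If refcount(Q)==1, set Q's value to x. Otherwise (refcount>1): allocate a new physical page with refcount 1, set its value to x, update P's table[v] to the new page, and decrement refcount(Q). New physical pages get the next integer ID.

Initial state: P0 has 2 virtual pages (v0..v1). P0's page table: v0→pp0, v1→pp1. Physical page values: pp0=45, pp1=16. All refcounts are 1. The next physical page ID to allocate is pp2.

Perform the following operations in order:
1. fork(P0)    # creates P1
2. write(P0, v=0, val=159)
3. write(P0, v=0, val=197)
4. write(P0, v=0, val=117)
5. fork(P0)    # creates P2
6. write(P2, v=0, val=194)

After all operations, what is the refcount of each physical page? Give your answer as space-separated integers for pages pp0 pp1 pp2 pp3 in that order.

Answer: 1 3 1 1

Derivation:
Op 1: fork(P0) -> P1. 2 ppages; refcounts: pp0:2 pp1:2
Op 2: write(P0, v0, 159). refcount(pp0)=2>1 -> COPY to pp2. 3 ppages; refcounts: pp0:1 pp1:2 pp2:1
Op 3: write(P0, v0, 197). refcount(pp2)=1 -> write in place. 3 ppages; refcounts: pp0:1 pp1:2 pp2:1
Op 4: write(P0, v0, 117). refcount(pp2)=1 -> write in place. 3 ppages; refcounts: pp0:1 pp1:2 pp2:1
Op 5: fork(P0) -> P2. 3 ppages; refcounts: pp0:1 pp1:3 pp2:2
Op 6: write(P2, v0, 194). refcount(pp2)=2>1 -> COPY to pp3. 4 ppages; refcounts: pp0:1 pp1:3 pp2:1 pp3:1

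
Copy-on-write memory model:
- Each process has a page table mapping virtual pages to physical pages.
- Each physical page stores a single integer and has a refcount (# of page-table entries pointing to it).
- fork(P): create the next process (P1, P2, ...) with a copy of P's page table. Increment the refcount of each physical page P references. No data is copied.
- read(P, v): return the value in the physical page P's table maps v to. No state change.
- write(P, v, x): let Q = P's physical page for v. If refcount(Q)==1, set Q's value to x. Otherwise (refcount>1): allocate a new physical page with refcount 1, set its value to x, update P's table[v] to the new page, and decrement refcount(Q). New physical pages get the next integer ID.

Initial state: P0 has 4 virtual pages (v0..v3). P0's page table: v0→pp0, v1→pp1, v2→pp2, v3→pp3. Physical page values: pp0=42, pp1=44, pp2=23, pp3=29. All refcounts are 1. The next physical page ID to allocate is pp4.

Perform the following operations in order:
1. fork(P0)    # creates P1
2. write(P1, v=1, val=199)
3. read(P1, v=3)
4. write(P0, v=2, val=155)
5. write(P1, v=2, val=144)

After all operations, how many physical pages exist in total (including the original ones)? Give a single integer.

Answer: 6

Derivation:
Op 1: fork(P0) -> P1. 4 ppages; refcounts: pp0:2 pp1:2 pp2:2 pp3:2
Op 2: write(P1, v1, 199). refcount(pp1)=2>1 -> COPY to pp4. 5 ppages; refcounts: pp0:2 pp1:1 pp2:2 pp3:2 pp4:1
Op 3: read(P1, v3) -> 29. No state change.
Op 4: write(P0, v2, 155). refcount(pp2)=2>1 -> COPY to pp5. 6 ppages; refcounts: pp0:2 pp1:1 pp2:1 pp3:2 pp4:1 pp5:1
Op 5: write(P1, v2, 144). refcount(pp2)=1 -> write in place. 6 ppages; refcounts: pp0:2 pp1:1 pp2:1 pp3:2 pp4:1 pp5:1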